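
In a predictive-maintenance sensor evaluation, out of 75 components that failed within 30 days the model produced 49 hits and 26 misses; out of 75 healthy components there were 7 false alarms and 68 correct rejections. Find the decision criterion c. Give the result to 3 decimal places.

c = 0.463

H = 49/75 = 0.6533
FA = 7/75 = 0.0933
z(H) = z(0.6533) = 0.3942
z(FA) = z(0.0933) = -1.3207
c = −½·[z(H) + z(FA)] = −0.5 × (0.3942 + (-1.3207)) = 0.46325
c > 0: the model has a conservative response bias.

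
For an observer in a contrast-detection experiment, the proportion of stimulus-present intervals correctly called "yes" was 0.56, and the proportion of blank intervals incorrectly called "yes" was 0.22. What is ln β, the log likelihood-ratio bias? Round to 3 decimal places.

ln β = 0.287

z(0.56) = 0.1510, z(0.22) = -0.7722
ln β = −½·[z(H)² − z(FA)²] = −0.5 × (0.0228 − 0.5963) = 0.28675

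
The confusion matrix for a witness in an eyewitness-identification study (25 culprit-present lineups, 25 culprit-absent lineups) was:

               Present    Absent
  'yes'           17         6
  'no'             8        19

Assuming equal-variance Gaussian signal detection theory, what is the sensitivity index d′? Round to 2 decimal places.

H = 17/25 = 0.6800
FA = 6/25 = 0.2400
z(H) = z(0.6800) = 0.4677
z(FA) = z(0.2400) = -0.7063
d' = z(H) − z(FA) = 0.4677 − (-0.7063) = 1.1740

d′ = 1.17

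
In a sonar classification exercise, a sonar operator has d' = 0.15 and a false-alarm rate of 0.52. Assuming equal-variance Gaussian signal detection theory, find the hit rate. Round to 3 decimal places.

z(false-alarm rate) = z(0.52) = 0.0502
z(H) = z(FA) + d' = 0.0502 + 0.15 = 0.2002
hit rate = Φ(0.2002) = 0.5793

hit rate = 0.579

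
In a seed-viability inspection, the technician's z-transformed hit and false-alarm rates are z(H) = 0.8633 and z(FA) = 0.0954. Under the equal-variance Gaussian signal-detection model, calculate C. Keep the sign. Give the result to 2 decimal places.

c = −½·[z(H) + z(FA)] = −½·(0.8633 + 0.0954) = -0.47935

C = -0.48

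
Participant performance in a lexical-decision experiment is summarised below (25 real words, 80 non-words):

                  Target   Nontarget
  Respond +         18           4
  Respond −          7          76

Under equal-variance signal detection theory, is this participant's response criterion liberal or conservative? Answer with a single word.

z(H) = 0.583, z(FA) = -1.645
c = −½·(z(H) + z(FA)) = 0.531
c > 0 → conservative criterion (biased toward responding “no”).

conservative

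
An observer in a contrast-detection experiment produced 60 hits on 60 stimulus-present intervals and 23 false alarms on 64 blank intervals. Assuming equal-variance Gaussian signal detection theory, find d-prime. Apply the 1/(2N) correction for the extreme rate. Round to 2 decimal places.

d-prime = 2.75

The hit rate is 60/60 = 1, so apply the 1/(2N) correction: H → 1 − 1/(2·60) = 0.99167.
z(H) = z(0.99167) = 2.394
z(FA) = z(0.35938) = -0.360
d' = 2.394 − (-0.360) = 2.754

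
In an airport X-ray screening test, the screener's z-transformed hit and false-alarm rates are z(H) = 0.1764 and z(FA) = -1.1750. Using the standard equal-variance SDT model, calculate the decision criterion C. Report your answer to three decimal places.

c = −½·[z(H) + z(FA)] = −½·(0.1764 + (-1.1750)) = 0.4993

C = 0.499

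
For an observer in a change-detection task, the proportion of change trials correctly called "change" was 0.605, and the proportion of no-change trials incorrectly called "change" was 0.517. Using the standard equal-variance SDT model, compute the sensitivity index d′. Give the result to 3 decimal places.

d′ = 0.224

z(H) = z(0.605) = 0.2663
z(FA) = z(0.517) = 0.0426
d' = z(H) − z(FA) = 0.2663 − 0.0426 = 0.2237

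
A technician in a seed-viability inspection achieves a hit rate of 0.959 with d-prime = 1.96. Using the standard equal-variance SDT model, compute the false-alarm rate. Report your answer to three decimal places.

false-alarm rate = 0.413

z(hit rate) = z(0.959) = 1.7392
z(FA) = z(H) − d' = 1.7392 − 1.96 = -0.2208
false-alarm rate = Φ(-0.2208) = 0.4126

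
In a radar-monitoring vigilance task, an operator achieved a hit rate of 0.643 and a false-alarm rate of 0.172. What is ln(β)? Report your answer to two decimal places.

z(H) = 0.366
z(FA) = -0.946
ln β = −½·[z(H)² − z(FA)²] = −0.5 × (0.134 − 0.895) = 0.3805

ln β = 0.38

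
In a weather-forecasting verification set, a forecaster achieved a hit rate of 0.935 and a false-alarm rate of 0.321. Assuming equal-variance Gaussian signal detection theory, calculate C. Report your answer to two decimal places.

C = -0.52

z(H) = z(0.935) = 1.514
z(FA) = z(0.321) = -0.465
c = −½·[z(H) + z(FA)] = −0.5 × (1.514 + (-0.465)) = -0.5245
c < 0: the forecaster has a liberal response bias.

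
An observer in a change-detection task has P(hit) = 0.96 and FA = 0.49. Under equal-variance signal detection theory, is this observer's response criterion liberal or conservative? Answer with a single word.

z(H) = 1.751, z(FA) = -0.025
c = −½·(z(H) + z(FA)) = -0.863
c < 0 → liberal criterion (biased toward responding “yes”).

liberal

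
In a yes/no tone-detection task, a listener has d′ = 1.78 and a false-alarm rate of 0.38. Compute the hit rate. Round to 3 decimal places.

hit rate = 0.930

z(false-alarm rate) = z(0.38) = -0.3055
z(H) = z(FA) + d' = -0.3055 + 1.78 = 1.4745
hit rate = Φ(1.4745) = 0.9298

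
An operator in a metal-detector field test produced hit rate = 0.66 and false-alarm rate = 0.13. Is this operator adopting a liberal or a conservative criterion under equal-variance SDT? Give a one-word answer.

conservative

z(H) = 0.412, z(FA) = -1.126
c = −½·(z(H) + z(FA)) = 0.357
c > 0 → conservative criterion (biased toward responding “no”).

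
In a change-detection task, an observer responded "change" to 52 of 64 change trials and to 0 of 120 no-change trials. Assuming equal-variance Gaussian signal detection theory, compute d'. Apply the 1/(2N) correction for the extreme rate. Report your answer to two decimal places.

The false-alarm rate is 0/120 = 0, so apply the 1/(2N) correction: FA → 1/(2·120) = 0.00417.
z(H) = z(0.81250) = 0.887
z(FA) = z(0.00417) = -2.638
d' = 0.887 − (-2.638) = 3.525

d' = 3.53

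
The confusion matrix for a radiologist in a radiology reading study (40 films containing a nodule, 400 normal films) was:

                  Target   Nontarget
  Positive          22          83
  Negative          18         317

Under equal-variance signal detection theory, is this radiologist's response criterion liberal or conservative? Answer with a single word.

conservative

z(H) = 0.126, z(FA) = -0.815
c = −½·(z(H) + z(FA)) = 0.3445
c > 0 → conservative criterion (biased toward responding “no”).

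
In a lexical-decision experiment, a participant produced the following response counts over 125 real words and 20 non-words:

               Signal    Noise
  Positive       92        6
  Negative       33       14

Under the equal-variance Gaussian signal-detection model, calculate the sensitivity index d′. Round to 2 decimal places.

d′ = 1.16

H = 92/125 = 0.7360
FA = 6/20 = 0.3000
z(H) = 0.631
z(FA) = -0.524
d' = z(H) − z(FA) = 0.631 − (-0.524) = 1.155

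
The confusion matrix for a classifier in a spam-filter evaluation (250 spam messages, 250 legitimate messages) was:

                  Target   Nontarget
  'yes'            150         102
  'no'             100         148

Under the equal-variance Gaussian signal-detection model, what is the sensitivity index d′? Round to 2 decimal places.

H = 150/250 = 0.6000
FA = 102/250 = 0.4080
z(H) = 0.253
z(FA) = -0.233
d' = z(H) − z(FA) = 0.253 − (-0.233) = 0.486

d′ = 0.49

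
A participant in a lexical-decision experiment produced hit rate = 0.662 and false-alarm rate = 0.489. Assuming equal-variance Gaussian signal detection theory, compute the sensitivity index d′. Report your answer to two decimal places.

d′ = 0.45

Φ⁻¹(H) = 0.4179
Φ⁻¹(FA) = -0.0276
d' = z(H) − z(FA) = 0.4179 − (-0.0276) = 0.4455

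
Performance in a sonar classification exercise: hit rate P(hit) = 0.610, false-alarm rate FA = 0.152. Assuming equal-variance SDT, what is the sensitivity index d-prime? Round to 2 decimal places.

Φ⁻¹(0.610) = 0.2793, Φ⁻¹(0.152) = -1.0279
d' = z(H) − z(FA) = 0.2793 − (-1.0279) = 1.3072

d-prime = 1.31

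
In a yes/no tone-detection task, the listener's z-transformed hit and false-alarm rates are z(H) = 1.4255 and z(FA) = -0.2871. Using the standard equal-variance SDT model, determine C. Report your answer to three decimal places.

C = -0.569

c = −½·[z(H) + z(FA)] = −½·(1.4255 + (-0.2871)) = -0.5692
c < 0: the listener has a liberal response bias.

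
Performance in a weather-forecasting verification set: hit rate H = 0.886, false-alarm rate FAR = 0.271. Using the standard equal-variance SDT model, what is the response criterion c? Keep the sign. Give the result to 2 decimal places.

Φ⁻¹(H) = 1.2055
Φ⁻¹(FA) = -0.6098
c = −½·[z(H) + z(FA)] = −0.5 × (1.2055 + (-0.6098)) = -0.29785

c = -0.30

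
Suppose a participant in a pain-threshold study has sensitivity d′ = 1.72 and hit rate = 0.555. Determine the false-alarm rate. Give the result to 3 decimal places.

z(hit rate) = z(0.555) = 0.1383
z(FA) = z(H) − d' = 0.1383 − 1.72 = -1.5817
false-alarm rate = Φ(-1.5817) = 0.0569

false-alarm rate = 0.057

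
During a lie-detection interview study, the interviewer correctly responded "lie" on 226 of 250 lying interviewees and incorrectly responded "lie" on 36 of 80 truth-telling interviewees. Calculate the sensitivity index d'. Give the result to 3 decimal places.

H = 226/250 = 0.9040
FA = 36/80 = 0.4500
Φ⁻¹(H) = 1.3047
Φ⁻¹(FA) = -0.1257
d' = z(H) − z(FA) = 1.3047 − (-0.1257) = 1.4304

d' = 1.430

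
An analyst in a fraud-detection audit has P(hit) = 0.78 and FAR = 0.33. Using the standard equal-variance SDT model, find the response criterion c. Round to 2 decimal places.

z(H) = z(0.78) = 0.7722
z(FA) = z(0.33) = -0.4399
c = −½·[z(H) + z(FA)] = −0.5 × (0.7722 + (-0.4399)) = -0.16615
c < 0: the analyst has a liberal response bias.

c = -0.17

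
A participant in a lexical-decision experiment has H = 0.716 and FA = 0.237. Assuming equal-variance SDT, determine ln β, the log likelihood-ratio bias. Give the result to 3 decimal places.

z(0.716) = 0.5710, z(0.237) = -0.7160
ln β = −½·[z(H)² − z(FA)²] = −0.5 × (0.3260 − 0.5127) = 0.09335

ln β = 0.093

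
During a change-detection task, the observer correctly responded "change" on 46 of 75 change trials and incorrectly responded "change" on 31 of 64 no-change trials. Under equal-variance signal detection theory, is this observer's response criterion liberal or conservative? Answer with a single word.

liberal

z(H) = 0.288, z(FA) = -0.039
c = −½·(z(H) + z(FA)) = -0.1245
c < 0 → liberal criterion (biased toward responding “yes”).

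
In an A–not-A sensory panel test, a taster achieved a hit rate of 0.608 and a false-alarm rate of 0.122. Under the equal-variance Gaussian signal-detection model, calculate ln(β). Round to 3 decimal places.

z(H) = 0.2741
z(FA) = -1.1650
ln β = −½·[z(H)² − z(FA)²] = −0.5 × (0.0751 − 1.3572) = 0.64105

ln β = 0.641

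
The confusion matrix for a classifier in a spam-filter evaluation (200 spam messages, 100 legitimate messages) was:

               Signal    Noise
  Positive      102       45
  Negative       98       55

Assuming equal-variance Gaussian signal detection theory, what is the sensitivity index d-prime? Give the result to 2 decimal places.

H = 102/200 = 0.5100
FA = 45/100 = 0.4500
z(H) = z(0.5100) = 0.0251
z(FA) = z(0.4500) = -0.1257
d' = z(H) − z(FA) = 0.0251 − (-0.1257) = 0.1508

d-prime = 0.15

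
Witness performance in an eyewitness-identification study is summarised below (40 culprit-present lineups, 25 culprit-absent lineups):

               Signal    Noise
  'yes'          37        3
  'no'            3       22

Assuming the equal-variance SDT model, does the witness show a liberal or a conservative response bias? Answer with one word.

z(H) = 1.440, z(FA) = -1.175
c = −½·(z(H) + z(FA)) = -0.1325
c < 0 → liberal criterion (biased toward responding “yes”).

liberal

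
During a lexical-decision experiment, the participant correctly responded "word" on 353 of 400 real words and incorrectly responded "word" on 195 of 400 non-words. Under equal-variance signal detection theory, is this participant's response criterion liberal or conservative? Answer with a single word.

liberal

z(H) = 1.188, z(FA) = -0.031
c = −½·(z(H) + z(FA)) = -0.5785
c < 0 → liberal criterion (biased toward responding “yes”).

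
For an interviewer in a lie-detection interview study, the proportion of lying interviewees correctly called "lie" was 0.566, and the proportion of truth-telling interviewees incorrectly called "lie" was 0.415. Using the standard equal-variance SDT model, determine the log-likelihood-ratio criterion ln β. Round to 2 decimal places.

ln β = 0.01

z(H) = 0.166
z(FA) = -0.215
ln β = −½·[z(H)² − z(FA)²] = −0.5 × (0.028 − 0.046) = 0.009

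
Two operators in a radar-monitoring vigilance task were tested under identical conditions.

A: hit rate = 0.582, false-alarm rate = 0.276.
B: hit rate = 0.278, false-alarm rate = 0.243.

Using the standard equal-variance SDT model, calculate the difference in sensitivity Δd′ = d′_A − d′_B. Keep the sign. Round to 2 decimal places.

A: z(0.582) = 0.207, z(0.276) = -0.595, d' = 0.802
B: z(0.278) = -0.589, z(0.243) = -0.697, d' = 0.108
Δd' = d'_A − d'_B = 0.802 − 0.108 = 0.694
A has the higher sensitivity.

Δd′ = 0.69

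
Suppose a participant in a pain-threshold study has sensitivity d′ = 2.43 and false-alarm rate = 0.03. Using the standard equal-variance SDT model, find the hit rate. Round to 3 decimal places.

z(false-alarm rate) = z(0.03) = -1.8808
z(H) = z(FA) + d' = -1.8808 + 2.43 = 0.5492
hit rate = Φ(0.5492) = 0.7086

hit rate = 0.709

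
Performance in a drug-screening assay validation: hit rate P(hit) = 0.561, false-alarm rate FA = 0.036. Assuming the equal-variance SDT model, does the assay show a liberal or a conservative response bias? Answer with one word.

z(H) = 0.154, z(FA) = -1.799
c = −½·(z(H) + z(FA)) = 0.8225
c > 0 → conservative criterion (biased toward responding “no”).

conservative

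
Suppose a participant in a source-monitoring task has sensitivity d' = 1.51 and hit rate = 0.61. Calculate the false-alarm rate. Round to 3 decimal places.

z(hit rate) = z(0.61) = 0.2793
z(FA) = z(H) − d' = 0.2793 − 1.51 = -1.2307
false-alarm rate = Φ(-1.2307) = 0.1092

false-alarm rate = 0.109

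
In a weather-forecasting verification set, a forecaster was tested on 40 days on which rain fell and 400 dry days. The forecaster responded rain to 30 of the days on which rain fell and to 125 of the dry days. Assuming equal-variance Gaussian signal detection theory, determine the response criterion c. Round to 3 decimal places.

H = 30/40 = 0.7500
FA = 125/400 = 0.3125
Φ⁻¹(H) = Φ⁻¹(0.7500) = 0.6745
Φ⁻¹(FA) = Φ⁻¹(0.3125) = -0.4888
c = −½·[z(H) + z(FA)] = −0.5 × (0.6745 + (-0.4888)) = -0.09285

c = -0.093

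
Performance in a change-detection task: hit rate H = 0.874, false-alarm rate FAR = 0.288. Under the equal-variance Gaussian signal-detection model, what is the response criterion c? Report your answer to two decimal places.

z(H) = z(0.874) = 1.1455
z(FA) = z(0.288) = -0.5592
c = −½·[z(H) + z(FA)] = −0.5 × (1.1455 + (-0.5592)) = -0.29315
c < 0: the observer has a liberal response bias.

c = -0.29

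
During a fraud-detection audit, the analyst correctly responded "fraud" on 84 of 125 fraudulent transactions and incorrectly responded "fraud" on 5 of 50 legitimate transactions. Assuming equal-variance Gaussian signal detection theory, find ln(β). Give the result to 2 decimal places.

ln β = 0.72

H = 84/125 = 0.6720
FA = 5/50 = 0.1000
z(0.6720) = 0.445, z(0.1000) = -1.282
ln β = −½·[z(H)² − z(FA)²] = −0.5 × (0.198 − 1.644) = 0.723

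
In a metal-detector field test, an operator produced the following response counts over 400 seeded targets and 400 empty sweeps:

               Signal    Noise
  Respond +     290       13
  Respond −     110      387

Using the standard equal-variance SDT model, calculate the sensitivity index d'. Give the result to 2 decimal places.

H = 290/400 = 0.7250
FA = 13/400 = 0.0325
z(0.7250) = 0.5978, z(0.0325) = -1.8453
d' = z(H) − z(FA) = 0.5978 − (-1.8453) = 2.4431

d' = 2.44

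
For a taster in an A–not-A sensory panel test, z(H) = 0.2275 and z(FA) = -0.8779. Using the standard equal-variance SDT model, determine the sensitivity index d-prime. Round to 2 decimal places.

d' = z(H) − z(FA) = 0.2275 − (-0.8779) = 1.1054

d-prime = 1.11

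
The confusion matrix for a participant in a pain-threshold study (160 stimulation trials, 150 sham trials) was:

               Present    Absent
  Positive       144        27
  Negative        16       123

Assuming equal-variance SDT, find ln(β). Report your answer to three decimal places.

H = 144/160 = 0.9000
FA = 27/150 = 0.1800
z(0.9000) = 1.2816, z(0.1800) = -0.9154
ln β = −½·[z(H)² − z(FA)²] = −0.5 × (1.6425 − 0.8380) = -0.40225

ln β = -0.402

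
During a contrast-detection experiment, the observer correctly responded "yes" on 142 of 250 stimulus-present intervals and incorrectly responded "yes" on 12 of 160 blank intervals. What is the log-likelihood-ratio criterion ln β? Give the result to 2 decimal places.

H = 142/250 = 0.5680
FA = 12/160 = 0.0750
z(H) = z(0.5680) = 0.171
z(FA) = z(0.0750) = -1.440
ln β = −½·[z(H)² − z(FA)²] = −0.5 × (0.029 − 2.074) = 1.0225

ln β = 1.02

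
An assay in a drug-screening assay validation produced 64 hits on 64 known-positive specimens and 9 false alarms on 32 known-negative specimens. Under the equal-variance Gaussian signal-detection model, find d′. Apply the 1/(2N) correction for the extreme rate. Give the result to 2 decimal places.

d′ = 3.00

The hit rate is 64/64 = 1, so apply the 1/(2N) correction: H → 1 − 1/(2·64) = 0.99219.
z(H) = z(0.99219) = 2.418
z(FA) = z(0.28125) = -0.579
d' = 2.418 − (-0.579) = 2.997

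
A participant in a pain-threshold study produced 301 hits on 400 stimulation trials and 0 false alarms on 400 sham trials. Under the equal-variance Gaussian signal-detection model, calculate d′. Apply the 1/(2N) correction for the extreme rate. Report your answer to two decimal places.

d′ = 3.71

The false-alarm rate is 0/400 = 0, so apply the 1/(2N) correction: FA → 1/(2·400) = 0.00125.
z(H) = z(0.75250) = 0.682
z(FA) = z(0.00125) = -3.023
d' = 0.682 − (-3.023) = 3.705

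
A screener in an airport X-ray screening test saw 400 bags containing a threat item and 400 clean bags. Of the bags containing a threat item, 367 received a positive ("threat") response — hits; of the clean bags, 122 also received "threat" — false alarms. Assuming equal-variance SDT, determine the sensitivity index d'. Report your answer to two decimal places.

H = 367/400 = 0.9175
FA = 122/400 = 0.3050
z(H) = z(0.9175) = 1.388
z(FA) = z(0.3050) = -0.510
d' = z(H) − z(FA) = 1.388 − (-0.510) = 1.898

d' = 1.90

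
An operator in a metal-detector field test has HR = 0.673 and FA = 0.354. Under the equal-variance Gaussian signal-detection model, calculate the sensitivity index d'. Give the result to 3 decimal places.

d' = 0.823

z(H) = z(0.673) = 0.4482
z(FA) = z(0.354) = -0.3745
d' = z(H) − z(FA) = 0.4482 − (-0.3745) = 0.8227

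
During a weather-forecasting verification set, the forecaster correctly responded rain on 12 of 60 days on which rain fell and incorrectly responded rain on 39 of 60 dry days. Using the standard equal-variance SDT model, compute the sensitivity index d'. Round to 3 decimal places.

H = 12/60 = 0.2000
FA = 39/60 = 0.6500
z(0.2000) = -0.8416, z(0.6500) = 0.3853
d' = z(H) − z(FA) = -0.8416 − 0.3853 = -1.2269

d' = -1.227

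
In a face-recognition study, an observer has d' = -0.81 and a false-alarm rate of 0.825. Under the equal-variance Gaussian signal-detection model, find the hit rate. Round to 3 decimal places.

hit rate = 0.550

z(false-alarm rate) = z(0.825) = 0.9346
z(H) = z(FA) + d' = 0.9346 + (-0.81) = 0.1246
hit rate = Φ(0.1246) = 0.5496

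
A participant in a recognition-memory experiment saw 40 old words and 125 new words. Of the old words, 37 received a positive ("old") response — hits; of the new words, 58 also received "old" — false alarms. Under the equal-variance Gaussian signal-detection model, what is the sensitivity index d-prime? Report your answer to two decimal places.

H = 37/40 = 0.9250
FA = 58/125 = 0.4640
Φ⁻¹(H) = 1.440
Φ⁻¹(FA) = -0.090
d' = z(H) − z(FA) = 1.440 − (-0.090) = 1.530

d-prime = 1.53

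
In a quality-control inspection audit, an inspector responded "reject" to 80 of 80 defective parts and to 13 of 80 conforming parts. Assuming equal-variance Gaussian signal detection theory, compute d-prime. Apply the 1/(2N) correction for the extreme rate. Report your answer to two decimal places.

d-prime = 3.48

The hit rate is 80/80 = 1, so apply the 1/(2N) correction: H → 1 − 1/(2·80) = 0.99375.
z(H) = z(0.99375) = 2.498
z(FA) = z(0.16250) = -0.984
d' = 2.498 − (-0.984) = 3.482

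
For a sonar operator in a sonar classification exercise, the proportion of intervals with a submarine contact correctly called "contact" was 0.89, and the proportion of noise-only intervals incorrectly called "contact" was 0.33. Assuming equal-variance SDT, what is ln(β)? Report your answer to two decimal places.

z(H) = z(0.89) = 1.227
z(FA) = z(0.33) = -0.440
ln β = −½·[z(H)² − z(FA)²] = −0.5 × (1.506 − 0.194) = -0.656

ln β = -0.66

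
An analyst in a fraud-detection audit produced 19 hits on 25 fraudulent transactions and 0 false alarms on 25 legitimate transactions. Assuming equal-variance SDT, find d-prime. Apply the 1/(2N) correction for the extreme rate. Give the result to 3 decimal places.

d-prime = 2.760

The false-alarm rate is 0/25 = 0, so apply the 1/(2N) correction: FA → 1/(2·25) = 0.02000.
z(H) = z(0.76000) = 0.7063
z(FA) = z(0.02000) = -2.0537
d' = 0.7063 − (-2.0537) = 2.7600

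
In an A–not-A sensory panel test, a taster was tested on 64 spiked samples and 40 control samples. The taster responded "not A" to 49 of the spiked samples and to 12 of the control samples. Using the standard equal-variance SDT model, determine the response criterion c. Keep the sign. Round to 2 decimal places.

c = -0.10

H = 49/64 = 0.7656
FA = 12/40 = 0.3000
z(0.7656) = 0.7244, z(0.3000) = -0.5244
c = −½·[z(H) + z(FA)] = −0.5 × (0.7244 + (-0.5244)) = -0.1000
c < 0: the taster has a liberal response bias.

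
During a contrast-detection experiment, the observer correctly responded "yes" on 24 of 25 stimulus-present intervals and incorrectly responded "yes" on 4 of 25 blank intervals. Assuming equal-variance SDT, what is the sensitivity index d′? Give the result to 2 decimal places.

d′ = 2.75

H = 24/25 = 0.9600
FA = 4/25 = 0.1600
z(H) = 1.7507
z(FA) = -0.9945
d' = z(H) − z(FA) = 1.7507 − (-0.9945) = 2.7452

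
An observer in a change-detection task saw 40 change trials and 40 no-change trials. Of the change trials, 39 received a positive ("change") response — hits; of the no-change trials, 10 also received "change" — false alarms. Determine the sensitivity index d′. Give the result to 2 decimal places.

d′ = 2.63

H = 39/40 = 0.9750
FA = 10/40 = 0.2500
z(H) = z(0.9750) = 1.9600
z(FA) = z(0.2500) = -0.6745
d' = z(H) − z(FA) = 1.9600 − (-0.6745) = 2.6345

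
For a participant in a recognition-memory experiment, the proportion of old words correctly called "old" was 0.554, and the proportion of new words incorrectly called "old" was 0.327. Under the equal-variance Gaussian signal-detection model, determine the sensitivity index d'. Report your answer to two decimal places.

Φ⁻¹(H) = Φ⁻¹(0.554) = 0.1358
Φ⁻¹(FA) = Φ⁻¹(0.327) = -0.4482
d' = z(H) − z(FA) = 0.1358 − (-0.4482) = 0.5840

d' = 0.58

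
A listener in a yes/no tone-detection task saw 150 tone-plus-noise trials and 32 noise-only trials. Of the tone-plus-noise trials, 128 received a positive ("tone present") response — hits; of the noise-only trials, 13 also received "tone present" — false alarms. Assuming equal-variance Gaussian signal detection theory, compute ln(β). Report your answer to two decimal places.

ln β = -0.52

H = 128/150 = 0.8533
FA = 13/32 = 0.4062
Φ⁻¹(H) = Φ⁻¹(0.8533) = 1.051
Φ⁻¹(FA) = Φ⁻¹(0.4062) = -0.237
ln β = −½·[z(H)² − z(FA)²] = −0.5 × (1.105 − 0.056) = -0.5245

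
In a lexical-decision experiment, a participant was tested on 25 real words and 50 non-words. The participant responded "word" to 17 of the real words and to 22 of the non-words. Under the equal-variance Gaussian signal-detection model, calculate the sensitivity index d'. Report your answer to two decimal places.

d' = 0.62

H = 17/25 = 0.6800
FA = 22/50 = 0.4400
Φ⁻¹(H) = Φ⁻¹(0.6800) = 0.4677
Φ⁻¹(FA) = Φ⁻¹(0.4400) = -0.1510
d' = z(H) − z(FA) = 0.4677 − (-0.1510) = 0.6187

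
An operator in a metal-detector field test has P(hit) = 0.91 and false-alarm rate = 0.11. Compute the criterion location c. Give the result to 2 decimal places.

c = -0.06

z(H) = z(0.91) = 1.3408
z(FA) = z(0.11) = -1.2265
c = −½·[z(H) + z(FA)] = −0.5 × (1.3408 + (-1.2265)) = -0.05715
c < 0: the operator has a liberal response bias.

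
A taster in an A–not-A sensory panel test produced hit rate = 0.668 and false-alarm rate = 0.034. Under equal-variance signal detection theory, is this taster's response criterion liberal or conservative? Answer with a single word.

z(H) = 0.434, z(FA) = -1.825
c = −½·(z(H) + z(FA)) = 0.6955
c > 0 → conservative criterion (biased toward responding “no”).

conservative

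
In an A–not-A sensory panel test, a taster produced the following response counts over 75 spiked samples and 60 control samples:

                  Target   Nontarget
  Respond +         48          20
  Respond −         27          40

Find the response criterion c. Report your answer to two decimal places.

c = 0.04

H = 48/75 = 0.6400
FA = 20/60 = 0.3333
z(H) = 0.358
z(FA) = -0.431
c = −½·[z(H) + z(FA)] = −0.5 × (0.358 + (-0.431)) = 0.0365
c > 0: the taster has a conservative response bias.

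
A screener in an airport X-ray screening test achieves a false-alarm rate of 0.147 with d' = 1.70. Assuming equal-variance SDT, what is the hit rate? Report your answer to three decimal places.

hit rate = 0.742

z(false-alarm rate) = z(0.147) = -1.0494
z(H) = z(FA) + d' = -1.0494 + 1.70 = 0.6506
hit rate = Φ(0.6506) = 0.7423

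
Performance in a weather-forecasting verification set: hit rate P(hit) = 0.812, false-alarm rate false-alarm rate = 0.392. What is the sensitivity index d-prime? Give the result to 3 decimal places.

d-prime = 1.159

z(0.812) = 0.8853, z(0.392) = -0.2741
d' = z(H) − z(FA) = 0.8853 − (-0.2741) = 1.1594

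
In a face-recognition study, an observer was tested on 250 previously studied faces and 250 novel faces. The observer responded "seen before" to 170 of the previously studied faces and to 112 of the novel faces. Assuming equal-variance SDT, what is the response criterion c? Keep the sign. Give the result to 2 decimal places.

c = -0.17

H = 170/250 = 0.6800
FA = 112/250 = 0.4480
z(H) = z(0.6800) = 0.468
z(FA) = z(0.4480) = -0.131
c = −½·[z(H) + z(FA)] = −0.5 × (0.468 + (-0.131)) = -0.1685
c < 0: the observer has a liberal response bias.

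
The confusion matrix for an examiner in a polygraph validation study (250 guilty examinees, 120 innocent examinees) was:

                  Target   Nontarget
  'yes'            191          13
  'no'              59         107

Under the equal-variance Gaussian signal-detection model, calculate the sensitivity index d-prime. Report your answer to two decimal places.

d-prime = 1.95

H = 191/250 = 0.7640
FA = 13/120 = 0.1083
Φ⁻¹(0.7640) = 0.7192, Φ⁻¹(0.1083) = -1.2356
d' = z(H) − z(FA) = 0.7192 − (-1.2356) = 1.9548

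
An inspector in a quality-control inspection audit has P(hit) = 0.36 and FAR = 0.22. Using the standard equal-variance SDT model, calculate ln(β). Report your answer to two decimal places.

ln β = 0.23

z(H) = -0.358
z(FA) = -0.772
ln β = −½·[z(H)² − z(FA)²] = −0.5 × (0.128 − 0.596) = 0.234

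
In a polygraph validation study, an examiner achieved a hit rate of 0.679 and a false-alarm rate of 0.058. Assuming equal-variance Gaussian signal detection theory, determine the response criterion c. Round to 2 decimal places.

Φ⁻¹(H) = Φ⁻¹(0.679) = 0.465
Φ⁻¹(FA) = Φ⁻¹(0.058) = -1.572
c = −½·[z(H) + z(FA)] = −0.5 × (0.465 + (-1.572)) = 0.5535
c > 0: the examiner has a conservative response bias.

c = 0.55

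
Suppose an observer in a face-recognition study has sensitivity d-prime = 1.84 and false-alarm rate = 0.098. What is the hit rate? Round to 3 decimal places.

z(false-alarm rate) = z(0.098) = -1.2930
z(H) = z(FA) + d' = -1.2930 + 1.84 = 0.5470
hit rate = Φ(0.5470) = 0.7078

hit rate = 0.708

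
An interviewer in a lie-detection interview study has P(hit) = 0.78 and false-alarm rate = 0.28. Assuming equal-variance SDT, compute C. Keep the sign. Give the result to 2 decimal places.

z(0.78) = 0.7722, z(0.28) = -0.5828
c = −½·[z(H) + z(FA)] = −0.5 × (0.7722 + (-0.5828)) = -0.0947

C = -0.09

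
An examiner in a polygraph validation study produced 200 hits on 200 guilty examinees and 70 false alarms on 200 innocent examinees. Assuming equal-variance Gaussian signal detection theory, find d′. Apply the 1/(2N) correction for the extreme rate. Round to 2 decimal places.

The hit rate is 200/200 = 1, so apply the 1/(2N) correction: H → 1 − 1/(2·200) = 0.99750.
z(H) = z(0.99750) = 2.807
z(FA) = z(0.35000) = -0.385
d' = 2.807 − (-0.385) = 3.192

d′ = 3.19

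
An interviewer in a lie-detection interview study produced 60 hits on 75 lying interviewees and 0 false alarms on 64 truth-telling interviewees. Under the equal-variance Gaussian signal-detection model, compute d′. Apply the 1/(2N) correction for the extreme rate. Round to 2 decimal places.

The false-alarm rate is 0/64 = 0, so apply the 1/(2N) correction: FA → 1/(2·64) = 0.00781.
z(H) = z(0.80000) = 0.842
z(FA) = z(0.00781) = -2.418
d' = 0.842 − (-2.418) = 3.260

d′ = 3.26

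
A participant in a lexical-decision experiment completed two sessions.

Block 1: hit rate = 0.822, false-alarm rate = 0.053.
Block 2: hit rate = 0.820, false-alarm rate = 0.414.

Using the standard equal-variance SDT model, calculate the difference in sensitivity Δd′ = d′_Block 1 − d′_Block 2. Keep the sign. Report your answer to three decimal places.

Block 1: z(0.822) = 0.9230, z(0.053) = -1.6164, d' = 2.5394
Block 2: z(0.820) = 0.9154, z(0.414) = -0.2173, d' = 1.1327
Δd' = d'_Block 1 − d'_Block 2 = 2.5394 − 1.1327 = 1.4067
Block 1 has the higher sensitivity.

Δd′ = 1.407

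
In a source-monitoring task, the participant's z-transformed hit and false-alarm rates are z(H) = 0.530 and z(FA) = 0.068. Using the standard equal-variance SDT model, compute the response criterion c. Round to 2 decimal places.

c = -0.30

c = −½·[z(H) + z(FA)] = −½·(0.530 + 0.068) = -0.299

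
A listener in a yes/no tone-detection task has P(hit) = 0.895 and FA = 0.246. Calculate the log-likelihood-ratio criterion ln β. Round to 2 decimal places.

Φ⁻¹(0.895) = 1.254, Φ⁻¹(0.246) = -0.687
ln β = −½·[z(H)² − z(FA)²] = −0.5 × (1.573 − 0.472) = -0.5505

ln β = -0.55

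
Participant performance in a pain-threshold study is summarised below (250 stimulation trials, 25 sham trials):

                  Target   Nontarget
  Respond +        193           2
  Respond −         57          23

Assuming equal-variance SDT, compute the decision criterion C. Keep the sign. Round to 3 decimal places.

H = 193/250 = 0.7720
FA = 2/25 = 0.0800
z(H) = 0.7454
z(FA) = -1.4051
c = −½·[z(H) + z(FA)] = −0.5 × (0.7454 + (-1.4051)) = 0.32985
c > 0: the participant has a conservative response bias.

C = 0.330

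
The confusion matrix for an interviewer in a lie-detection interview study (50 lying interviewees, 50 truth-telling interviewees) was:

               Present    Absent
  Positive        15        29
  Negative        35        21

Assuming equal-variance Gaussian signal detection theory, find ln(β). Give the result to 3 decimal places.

ln β = -0.117

H = 15/50 = 0.3000
FA = 29/50 = 0.5800
Φ⁻¹(H) = Φ⁻¹(0.3000) = -0.5244
Φ⁻¹(FA) = Φ⁻¹(0.5800) = 0.2019
ln β = −½·[z(H)² − z(FA)²] = −0.5 × (0.2750 − 0.0408) = -0.1171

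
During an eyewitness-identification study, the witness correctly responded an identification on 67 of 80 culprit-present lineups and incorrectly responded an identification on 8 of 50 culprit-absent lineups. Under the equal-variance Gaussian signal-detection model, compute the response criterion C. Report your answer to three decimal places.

H = 67/80 = 0.8375
FA = 8/50 = 0.1600
z(0.8375) = 0.9842, z(0.1600) = -0.9945
c = −½·[z(H) + z(FA)] = −0.5 × (0.9842 + (-0.9945)) = 0.00515

C = 0.005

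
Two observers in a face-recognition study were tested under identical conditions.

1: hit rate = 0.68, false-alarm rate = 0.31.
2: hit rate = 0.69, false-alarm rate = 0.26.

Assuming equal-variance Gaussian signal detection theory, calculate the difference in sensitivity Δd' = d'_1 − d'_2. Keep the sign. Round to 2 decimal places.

Δd' = -0.18

1: z(0.68) = 0.468, z(0.31) = -0.496, d' = 0.964
2: z(0.69) = 0.496, z(0.26) = -0.643, d' = 1.139
Δd' = d'_1 − d'_2 = 0.964 − 1.139 = -0.175
2 has the higher sensitivity.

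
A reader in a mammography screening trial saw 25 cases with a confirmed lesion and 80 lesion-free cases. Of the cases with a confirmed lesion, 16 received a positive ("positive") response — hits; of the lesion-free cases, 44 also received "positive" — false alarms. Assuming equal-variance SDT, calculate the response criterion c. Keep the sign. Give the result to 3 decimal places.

H = 16/25 = 0.6400
FA = 44/80 = 0.5500
z(0.6400) = 0.3585, z(0.5500) = 0.1257
c = −½·[z(H) + z(FA)] = −0.5 × (0.3585 + 0.1257) = -0.2421

c = -0.242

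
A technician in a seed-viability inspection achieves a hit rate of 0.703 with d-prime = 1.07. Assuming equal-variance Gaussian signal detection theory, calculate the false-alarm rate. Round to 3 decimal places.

z(hit rate) = z(0.703) = 0.5330
z(FA) = z(H) − d' = 0.5330 − 1.07 = -0.5370
false-alarm rate = Φ(-0.5370) = 0.2956

false-alarm rate = 0.296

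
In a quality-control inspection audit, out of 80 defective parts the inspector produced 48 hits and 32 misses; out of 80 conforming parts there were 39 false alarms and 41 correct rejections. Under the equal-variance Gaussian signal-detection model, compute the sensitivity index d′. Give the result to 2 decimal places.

d′ = 0.28

H = 48/80 = 0.6000
FA = 39/80 = 0.4875
z(0.6000) = 0.2533, z(0.4875) = -0.0313
d' = z(H) − z(FA) = 0.2533 − (-0.0313) = 0.2846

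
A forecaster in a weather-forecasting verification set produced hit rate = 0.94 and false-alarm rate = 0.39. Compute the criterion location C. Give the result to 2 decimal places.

C = -0.64

Φ⁻¹(H) = Φ⁻¹(0.94) = 1.555
Φ⁻¹(FA) = Φ⁻¹(0.39) = -0.279
c = −½·[z(H) + z(FA)] = −0.5 × (1.555 + (-0.279)) = -0.638
c < 0: the forecaster has a liberal response bias.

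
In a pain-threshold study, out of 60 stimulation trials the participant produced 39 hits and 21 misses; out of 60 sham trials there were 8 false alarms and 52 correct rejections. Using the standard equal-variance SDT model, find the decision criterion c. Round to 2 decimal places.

H = 39/60 = 0.6500
FA = 8/60 = 0.1333
Φ⁻¹(0.6500) = 0.385, Φ⁻¹(0.1333) = -1.111
c = −½·[z(H) + z(FA)] = −0.5 × (0.385 + (-1.111)) = 0.363
c > 0: the participant has a conservative response bias.

c = 0.36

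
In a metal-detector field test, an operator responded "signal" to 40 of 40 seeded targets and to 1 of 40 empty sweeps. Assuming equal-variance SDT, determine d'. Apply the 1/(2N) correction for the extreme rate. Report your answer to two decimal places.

d' = 4.20

The hit rate is 40/40 = 1, so apply the 1/(2N) correction: H → 1 − 1/(2·40) = 0.98750.
z(H) = z(0.98750) = 2.241
z(FA) = z(0.02500) = -1.960
d' = 2.241 − (-1.960) = 4.201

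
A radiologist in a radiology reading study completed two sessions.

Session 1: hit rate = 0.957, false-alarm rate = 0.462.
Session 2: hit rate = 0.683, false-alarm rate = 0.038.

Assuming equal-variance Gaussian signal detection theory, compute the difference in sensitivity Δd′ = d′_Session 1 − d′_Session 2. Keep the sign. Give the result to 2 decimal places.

Session 1: z(0.957) = 1.717, z(0.462) = -0.095, d' = 1.812
Session 2: z(0.683) = 0.476, z(0.038) = -1.774, d' = 2.250
Δd' = d'_Session 1 − d'_Session 2 = 1.812 − 2.250 = -0.438
Session 2 has the higher sensitivity.

Δd′ = -0.44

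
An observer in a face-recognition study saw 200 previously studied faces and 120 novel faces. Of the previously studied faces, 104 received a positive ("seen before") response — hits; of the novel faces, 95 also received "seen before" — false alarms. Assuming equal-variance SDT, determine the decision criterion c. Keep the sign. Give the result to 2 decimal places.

c = -0.43

H = 104/200 = 0.5200
FA = 95/120 = 0.7917
z(H) = 0.050
z(FA) = 0.812
c = −½·[z(H) + z(FA)] = −0.5 × (0.050 + 0.812) = -0.431
c < 0: the observer has a liberal response bias.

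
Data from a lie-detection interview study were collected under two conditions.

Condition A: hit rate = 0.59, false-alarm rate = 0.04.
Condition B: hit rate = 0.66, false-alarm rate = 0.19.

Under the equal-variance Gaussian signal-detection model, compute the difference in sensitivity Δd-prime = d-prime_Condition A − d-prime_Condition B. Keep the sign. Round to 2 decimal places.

Condition A: z(0.59) = 0.228, z(0.04) = -1.751, d' = 1.979
Condition B: z(0.66) = 0.412, z(0.19) = -0.878, d' = 1.290
Δd' = d'_Condition A − d'_Condition B = 1.979 − 1.290 = 0.689
Condition A has the higher sensitivity.

Δd-prime = 0.69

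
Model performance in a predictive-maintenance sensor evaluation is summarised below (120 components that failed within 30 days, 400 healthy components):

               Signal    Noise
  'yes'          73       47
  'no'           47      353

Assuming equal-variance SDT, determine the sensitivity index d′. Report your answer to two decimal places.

d′ = 1.46

H = 73/120 = 0.6083
FA = 47/400 = 0.1175
z(0.6083) = 0.2749, z(0.1175) = -1.1876
d' = z(H) − z(FA) = 0.2749 − (-1.1876) = 1.4625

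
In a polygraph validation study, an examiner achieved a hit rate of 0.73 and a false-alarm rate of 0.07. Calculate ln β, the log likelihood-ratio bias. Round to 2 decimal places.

z(H) = 0.613
z(FA) = -1.476
ln β = −½·[z(H)² − z(FA)²] = −0.5 × (0.376 − 2.179) = 0.9015

ln β = 0.90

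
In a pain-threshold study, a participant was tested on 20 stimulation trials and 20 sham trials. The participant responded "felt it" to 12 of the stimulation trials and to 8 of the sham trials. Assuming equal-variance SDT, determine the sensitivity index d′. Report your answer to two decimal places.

H = 12/20 = 0.6000
FA = 8/20 = 0.4000
z(H) = z(0.6000) = 0.2533
z(FA) = z(0.4000) = -0.2533
d' = z(H) − z(FA) = 0.2533 − (-0.2533) = 0.5066

d′ = 0.51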